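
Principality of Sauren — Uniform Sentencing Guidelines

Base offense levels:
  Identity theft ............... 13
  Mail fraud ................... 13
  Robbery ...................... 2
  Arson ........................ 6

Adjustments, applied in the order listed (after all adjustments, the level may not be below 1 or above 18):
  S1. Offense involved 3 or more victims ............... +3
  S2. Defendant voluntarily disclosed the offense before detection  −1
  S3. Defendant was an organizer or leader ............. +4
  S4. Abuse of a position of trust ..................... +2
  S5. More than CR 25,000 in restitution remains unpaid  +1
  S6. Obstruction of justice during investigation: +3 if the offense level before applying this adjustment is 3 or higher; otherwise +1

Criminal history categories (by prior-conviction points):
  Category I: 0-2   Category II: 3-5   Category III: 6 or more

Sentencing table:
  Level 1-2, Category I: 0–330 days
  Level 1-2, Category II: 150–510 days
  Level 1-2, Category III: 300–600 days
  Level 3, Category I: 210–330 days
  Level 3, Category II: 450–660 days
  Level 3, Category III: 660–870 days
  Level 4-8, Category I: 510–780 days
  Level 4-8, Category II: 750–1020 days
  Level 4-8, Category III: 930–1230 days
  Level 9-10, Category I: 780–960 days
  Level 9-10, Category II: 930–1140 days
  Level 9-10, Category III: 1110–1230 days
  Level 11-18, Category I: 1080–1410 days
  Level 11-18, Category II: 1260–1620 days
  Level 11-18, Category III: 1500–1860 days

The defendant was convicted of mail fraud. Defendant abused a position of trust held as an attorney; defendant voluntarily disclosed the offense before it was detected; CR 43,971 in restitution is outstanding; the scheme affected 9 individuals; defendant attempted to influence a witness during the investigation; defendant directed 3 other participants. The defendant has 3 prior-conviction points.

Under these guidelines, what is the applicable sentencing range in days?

1260-1620 days

Base offense level for mail fraud: 13.
S1 applies: 13 + 3 = 16.
S2 applies: 16 − 1 = 15.
S3 applies: 15 + 4 = 19.
S4 applies: 19 + 2 = 21.
S5 applies: 21 + 1 = 22.
S6 applies (level before this adjustment is 22 ≥ 3, so +3): 22 + 3 = 25.
Level 25 exceeds the maximum of 18; capped at 18.
Final offense level: 18.
Criminal history: 3 prior points → Category II (3-5).
Level 18 falls in the 11-18 band.
Grid: Level 11-18 × Category II = 1260-1620 days.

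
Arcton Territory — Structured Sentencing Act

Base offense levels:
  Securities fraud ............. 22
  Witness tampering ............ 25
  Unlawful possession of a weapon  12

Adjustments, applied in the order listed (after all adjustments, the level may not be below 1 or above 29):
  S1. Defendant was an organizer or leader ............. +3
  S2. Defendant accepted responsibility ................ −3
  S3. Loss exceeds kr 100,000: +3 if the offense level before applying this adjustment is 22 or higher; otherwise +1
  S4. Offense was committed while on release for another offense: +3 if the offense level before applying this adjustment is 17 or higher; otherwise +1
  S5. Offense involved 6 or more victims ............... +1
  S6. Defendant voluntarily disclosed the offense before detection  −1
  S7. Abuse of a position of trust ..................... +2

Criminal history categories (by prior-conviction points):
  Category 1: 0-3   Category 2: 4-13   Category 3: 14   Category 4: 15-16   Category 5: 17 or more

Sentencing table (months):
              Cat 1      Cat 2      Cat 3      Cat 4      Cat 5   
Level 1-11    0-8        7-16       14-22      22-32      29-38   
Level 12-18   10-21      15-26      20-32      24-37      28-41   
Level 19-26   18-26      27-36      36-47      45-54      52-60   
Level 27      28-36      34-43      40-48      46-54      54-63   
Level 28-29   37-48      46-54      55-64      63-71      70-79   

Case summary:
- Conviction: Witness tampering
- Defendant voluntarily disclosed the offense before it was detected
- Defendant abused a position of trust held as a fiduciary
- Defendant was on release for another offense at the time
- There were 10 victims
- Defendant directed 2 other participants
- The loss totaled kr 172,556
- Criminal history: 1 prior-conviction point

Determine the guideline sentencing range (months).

Base offense level for witness tampering: 25.
S1 applies: 25 + 3 = 28.
S2 does not apply.
S3 applies (level before this adjustment is 28 ≥ 22, so +3): 28 + 3 = 31.
S4 applies (level before this adjustment is 31 ≥ 17, so +3): 31 + 3 = 34.
S5 applies: 34 + 1 = 35.
S6 applies: 35 − 1 = 34.
S7 applies: 34 + 2 = 36.
Level 36 exceeds the maximum of 29; capped at 29.
Final offense level: 29.
Criminal history: 1 prior point → Category 1 (0-3).
Level 29 falls in the 28-29 band.
Grid: Level 28-29 × Category 1 = 37-48 months.

37-48 months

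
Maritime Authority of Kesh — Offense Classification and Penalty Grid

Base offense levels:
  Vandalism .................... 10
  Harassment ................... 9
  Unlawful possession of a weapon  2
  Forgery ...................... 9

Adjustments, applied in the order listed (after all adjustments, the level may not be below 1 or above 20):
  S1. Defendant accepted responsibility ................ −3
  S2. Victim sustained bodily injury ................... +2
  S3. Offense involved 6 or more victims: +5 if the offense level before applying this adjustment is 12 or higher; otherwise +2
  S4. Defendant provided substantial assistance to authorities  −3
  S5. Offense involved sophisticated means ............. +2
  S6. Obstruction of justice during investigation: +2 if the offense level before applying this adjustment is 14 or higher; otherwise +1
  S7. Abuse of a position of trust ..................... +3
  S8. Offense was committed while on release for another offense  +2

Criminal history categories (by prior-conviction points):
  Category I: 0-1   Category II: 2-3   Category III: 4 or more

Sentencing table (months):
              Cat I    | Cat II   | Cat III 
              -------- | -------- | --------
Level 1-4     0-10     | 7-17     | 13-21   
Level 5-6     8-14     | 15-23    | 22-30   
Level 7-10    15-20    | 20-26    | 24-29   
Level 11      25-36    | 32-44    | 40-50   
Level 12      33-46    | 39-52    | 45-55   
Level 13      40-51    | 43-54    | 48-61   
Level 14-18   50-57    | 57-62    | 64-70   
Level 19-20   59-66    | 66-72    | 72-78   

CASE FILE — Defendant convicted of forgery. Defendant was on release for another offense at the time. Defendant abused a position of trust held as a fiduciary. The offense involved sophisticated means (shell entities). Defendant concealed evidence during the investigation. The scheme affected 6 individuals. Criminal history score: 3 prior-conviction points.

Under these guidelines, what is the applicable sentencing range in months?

66-72 months

Base offense level for forgery: 9.
S2 does not apply.
S3 applies (level before this adjustment is 9 < 12, so +2): 9 + 2 = 11.
S5 applies: 11 + 2 = 13.
S6 applies (level before this adjustment is 13 < 14, so +1): 13 + 1 = 14.
S7 applies: 14 + 3 = 17.
S8 applies: 17 + 2 = 19.
Final offense level: 19.
Criminal history: 3 prior points → Category II (2-3).
Level 19 falls in the 19-20 band.
Grid: Level 19-20 × Category II = 66-72 months.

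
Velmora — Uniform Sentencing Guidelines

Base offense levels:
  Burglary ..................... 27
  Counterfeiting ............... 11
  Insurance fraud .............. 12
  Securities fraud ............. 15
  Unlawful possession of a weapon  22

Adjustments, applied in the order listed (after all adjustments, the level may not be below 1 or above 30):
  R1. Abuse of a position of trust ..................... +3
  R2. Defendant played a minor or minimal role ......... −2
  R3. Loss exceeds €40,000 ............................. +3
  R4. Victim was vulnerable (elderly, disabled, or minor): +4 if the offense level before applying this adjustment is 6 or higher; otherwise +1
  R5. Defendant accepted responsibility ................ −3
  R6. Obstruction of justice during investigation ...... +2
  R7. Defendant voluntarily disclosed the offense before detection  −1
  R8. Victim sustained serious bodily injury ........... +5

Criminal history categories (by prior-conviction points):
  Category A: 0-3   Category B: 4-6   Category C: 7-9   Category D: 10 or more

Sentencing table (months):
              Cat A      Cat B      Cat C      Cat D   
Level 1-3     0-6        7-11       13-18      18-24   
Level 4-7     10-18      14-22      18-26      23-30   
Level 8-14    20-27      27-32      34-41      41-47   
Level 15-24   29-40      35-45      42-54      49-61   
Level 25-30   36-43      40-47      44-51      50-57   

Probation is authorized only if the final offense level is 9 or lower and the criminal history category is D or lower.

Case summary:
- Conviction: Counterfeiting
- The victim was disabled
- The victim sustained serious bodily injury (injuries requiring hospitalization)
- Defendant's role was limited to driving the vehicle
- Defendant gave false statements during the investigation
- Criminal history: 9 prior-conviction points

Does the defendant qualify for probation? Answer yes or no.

No

Base offense level for counterfeiting: 11.
R1 does not apply.
R2 applies: 11 − 2 = 9.
R4 applies (level before this adjustment is 9 ≥ 6, so +4): 9 + 4 = 13.
R5 does not apply.
R6 applies: 13 + 2 = 15.
R8 applies: 15 + 5 = 20.
Final offense level: 20.
Criminal history: 9 prior points → Category C (7-9).
Level 20 falls in the 15-24 band.
Grid: Level 15-24 × Category C = 42-54 months.
Probation check: level 20 > 9 and category C ≤ D → not eligible.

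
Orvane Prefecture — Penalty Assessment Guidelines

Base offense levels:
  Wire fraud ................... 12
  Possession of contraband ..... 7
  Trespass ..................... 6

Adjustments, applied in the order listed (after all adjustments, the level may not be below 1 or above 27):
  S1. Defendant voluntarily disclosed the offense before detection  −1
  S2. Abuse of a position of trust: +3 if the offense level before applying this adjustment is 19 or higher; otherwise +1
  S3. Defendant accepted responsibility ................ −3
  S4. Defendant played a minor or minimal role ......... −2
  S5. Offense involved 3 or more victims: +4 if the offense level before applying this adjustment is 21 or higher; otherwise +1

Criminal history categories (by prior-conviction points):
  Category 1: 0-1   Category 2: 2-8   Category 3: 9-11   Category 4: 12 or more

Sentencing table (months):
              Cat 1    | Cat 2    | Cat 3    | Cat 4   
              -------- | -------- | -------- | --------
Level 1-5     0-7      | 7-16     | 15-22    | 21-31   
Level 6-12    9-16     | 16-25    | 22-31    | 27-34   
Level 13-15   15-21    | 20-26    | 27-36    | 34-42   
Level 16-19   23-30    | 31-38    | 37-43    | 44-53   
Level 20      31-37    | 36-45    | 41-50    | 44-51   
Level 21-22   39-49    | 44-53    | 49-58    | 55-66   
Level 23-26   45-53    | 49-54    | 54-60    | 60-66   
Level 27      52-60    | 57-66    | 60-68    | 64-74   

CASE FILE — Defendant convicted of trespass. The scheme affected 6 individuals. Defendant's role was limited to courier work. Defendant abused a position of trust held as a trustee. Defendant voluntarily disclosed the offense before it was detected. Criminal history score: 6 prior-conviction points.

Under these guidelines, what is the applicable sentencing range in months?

Base offense level for trespass: 6.
S1 applies: 6 − 1 = 5.
S2 applies (level before this adjustment is 5 < 19, so +1): 5 + 1 = 6.
S4 applies: 6 − 2 = 4.
S5 applies (level before this adjustment is 4 < 21, so +1): 4 + 1 = 5.
Final offense level: 5.
Criminal history: 6 prior points → Category 2 (2-8).
Level 5 falls in the 1-5 band.
Grid: Level 1-5 × Category 2 = 7-16 months.

7-16 months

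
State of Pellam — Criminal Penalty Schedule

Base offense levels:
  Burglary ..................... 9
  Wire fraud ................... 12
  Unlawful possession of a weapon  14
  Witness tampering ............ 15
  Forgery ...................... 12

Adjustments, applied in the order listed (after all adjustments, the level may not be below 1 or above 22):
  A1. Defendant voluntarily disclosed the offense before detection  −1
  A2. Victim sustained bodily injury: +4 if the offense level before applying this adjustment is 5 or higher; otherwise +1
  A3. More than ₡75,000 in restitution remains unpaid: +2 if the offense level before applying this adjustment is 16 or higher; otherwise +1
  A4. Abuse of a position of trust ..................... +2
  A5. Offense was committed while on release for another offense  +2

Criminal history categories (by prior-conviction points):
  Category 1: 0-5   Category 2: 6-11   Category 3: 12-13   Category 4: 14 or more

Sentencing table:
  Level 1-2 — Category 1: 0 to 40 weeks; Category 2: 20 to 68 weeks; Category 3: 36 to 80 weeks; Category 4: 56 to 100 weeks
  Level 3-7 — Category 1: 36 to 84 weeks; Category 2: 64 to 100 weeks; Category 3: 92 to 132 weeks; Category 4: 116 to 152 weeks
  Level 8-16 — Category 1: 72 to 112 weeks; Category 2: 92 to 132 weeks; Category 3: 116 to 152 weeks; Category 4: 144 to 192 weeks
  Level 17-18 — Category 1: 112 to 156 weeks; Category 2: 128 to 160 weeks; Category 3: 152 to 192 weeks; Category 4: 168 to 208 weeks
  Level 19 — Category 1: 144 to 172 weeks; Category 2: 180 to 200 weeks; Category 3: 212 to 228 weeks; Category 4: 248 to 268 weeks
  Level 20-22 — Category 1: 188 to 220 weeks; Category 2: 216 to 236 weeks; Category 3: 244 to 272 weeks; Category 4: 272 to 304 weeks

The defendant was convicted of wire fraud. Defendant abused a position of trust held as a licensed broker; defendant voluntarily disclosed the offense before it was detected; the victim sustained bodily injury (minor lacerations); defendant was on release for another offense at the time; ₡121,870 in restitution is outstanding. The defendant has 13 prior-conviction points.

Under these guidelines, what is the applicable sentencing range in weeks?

Base offense level for wire fraud: 12.
A1 applies: 12 − 1 = 11.
A2 applies (level before this adjustment is 11 ≥ 5, so +4): 11 + 4 = 15.
A3 applies (level before this adjustment is 15 < 16, so +1): 15 + 1 = 16.
A4 applies: 16 + 2 = 18.
A5 applies: 18 + 2 = 20.
Final offense level: 20.
Criminal history: 13 prior points → Category 3 (12-13).
Level 20 falls in the 20-22 band.
Grid: Level 20-22 × Category 3 = 244-272 weeks.

244-272 weeks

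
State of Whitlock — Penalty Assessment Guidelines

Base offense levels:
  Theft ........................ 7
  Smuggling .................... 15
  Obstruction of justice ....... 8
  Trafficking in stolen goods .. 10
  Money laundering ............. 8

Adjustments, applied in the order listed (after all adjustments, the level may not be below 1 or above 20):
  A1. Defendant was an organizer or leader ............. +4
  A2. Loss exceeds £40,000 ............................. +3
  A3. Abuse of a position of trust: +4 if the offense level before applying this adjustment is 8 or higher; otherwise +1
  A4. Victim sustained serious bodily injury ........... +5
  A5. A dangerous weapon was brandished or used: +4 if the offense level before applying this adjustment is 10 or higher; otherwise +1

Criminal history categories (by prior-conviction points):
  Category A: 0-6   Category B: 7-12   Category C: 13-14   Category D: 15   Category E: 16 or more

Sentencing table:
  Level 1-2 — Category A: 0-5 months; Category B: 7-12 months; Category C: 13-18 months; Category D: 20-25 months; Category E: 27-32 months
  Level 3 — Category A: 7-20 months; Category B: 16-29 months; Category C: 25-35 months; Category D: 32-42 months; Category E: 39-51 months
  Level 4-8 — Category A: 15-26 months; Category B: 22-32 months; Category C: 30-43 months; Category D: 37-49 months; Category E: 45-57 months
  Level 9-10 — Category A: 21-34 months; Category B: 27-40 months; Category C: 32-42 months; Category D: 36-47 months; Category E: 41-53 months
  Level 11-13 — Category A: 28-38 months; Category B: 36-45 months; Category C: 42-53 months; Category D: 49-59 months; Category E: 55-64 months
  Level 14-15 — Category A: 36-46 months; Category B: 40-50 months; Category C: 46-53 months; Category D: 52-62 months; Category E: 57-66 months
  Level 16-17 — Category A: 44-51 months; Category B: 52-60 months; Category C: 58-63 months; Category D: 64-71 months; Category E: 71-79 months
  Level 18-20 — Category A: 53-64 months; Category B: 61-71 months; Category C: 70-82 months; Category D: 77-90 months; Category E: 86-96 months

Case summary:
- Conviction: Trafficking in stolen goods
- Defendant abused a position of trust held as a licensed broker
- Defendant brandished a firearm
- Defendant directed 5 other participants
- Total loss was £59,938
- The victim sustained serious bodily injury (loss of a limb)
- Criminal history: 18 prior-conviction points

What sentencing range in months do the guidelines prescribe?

86-96 months

Base offense level for trafficking in stolen goods: 10.
A1 applies: 10 + 4 = 14.
A2 applies: 14 + 3 = 17.
A3 applies (level before this adjustment is 17 ≥ 8, so +4): 17 + 4 = 21.
A4 applies: 21 + 5 = 26.
A5 applies (level before this adjustment is 26 ≥ 10, so +4): 26 + 4 = 30.
Level 30 exceeds the maximum of 20; capped at 20.
Final offense level: 20.
Criminal history: 18 prior points → Category E (16+).
Level 20 falls in the 18-20 band.
Grid: Level 18-20 × Category E = 86-96 months.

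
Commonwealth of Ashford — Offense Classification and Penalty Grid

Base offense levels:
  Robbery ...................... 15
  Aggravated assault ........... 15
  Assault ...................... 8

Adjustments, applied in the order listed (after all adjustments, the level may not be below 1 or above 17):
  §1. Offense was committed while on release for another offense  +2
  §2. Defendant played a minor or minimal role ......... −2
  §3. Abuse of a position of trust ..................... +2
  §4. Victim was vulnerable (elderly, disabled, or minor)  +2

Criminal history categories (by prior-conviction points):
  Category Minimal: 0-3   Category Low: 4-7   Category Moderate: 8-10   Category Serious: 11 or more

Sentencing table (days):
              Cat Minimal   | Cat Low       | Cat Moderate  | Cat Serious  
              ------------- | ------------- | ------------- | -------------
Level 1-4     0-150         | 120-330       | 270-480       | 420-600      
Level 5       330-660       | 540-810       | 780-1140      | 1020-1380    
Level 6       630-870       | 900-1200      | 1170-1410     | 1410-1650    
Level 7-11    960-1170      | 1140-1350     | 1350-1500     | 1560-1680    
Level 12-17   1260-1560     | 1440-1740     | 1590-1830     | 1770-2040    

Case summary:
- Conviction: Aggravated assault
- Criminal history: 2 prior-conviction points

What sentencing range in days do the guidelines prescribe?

1260-1560 days

Base offense level for aggravated assault: 15.
Final offense level: 15.
Criminal history: 2 prior points → Category Minimal (0-3).
Level 15 falls in the 12-17 band.
Grid: Level 12-17 × Category Minimal = 1260-1560 days.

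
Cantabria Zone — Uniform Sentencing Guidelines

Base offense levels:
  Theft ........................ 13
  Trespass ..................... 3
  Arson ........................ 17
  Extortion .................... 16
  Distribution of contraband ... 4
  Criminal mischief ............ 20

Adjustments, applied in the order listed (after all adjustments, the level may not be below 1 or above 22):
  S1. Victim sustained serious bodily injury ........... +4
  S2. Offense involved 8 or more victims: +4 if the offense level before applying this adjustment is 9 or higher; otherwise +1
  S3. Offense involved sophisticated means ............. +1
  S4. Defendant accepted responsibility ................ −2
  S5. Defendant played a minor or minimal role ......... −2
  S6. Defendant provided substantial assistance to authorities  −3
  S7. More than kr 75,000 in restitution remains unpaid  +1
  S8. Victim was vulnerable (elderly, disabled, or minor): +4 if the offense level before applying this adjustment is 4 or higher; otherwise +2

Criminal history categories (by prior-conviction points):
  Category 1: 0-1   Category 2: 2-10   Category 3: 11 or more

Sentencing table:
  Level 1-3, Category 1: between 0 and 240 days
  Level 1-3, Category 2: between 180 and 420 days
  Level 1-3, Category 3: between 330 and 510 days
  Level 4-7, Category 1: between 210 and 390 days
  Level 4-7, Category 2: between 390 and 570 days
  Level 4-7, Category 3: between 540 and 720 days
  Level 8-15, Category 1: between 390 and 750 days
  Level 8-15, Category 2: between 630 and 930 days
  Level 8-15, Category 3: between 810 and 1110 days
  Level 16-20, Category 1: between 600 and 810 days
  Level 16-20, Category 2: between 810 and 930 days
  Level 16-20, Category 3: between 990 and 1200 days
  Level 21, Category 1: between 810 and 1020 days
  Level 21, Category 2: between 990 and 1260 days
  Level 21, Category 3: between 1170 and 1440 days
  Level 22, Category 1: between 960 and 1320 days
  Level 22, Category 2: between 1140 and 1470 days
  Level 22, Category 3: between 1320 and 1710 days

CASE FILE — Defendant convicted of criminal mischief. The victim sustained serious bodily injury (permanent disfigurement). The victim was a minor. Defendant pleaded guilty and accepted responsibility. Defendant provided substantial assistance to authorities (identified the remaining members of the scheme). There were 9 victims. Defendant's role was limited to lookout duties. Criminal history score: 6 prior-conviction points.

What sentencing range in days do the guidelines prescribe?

1140-1470 days

Base offense level for criminal mischief: 20.
S1 applies: 20 + 4 = 24.
S2 applies (level before this adjustment is 24 ≥ 9, so +4): 24 + 4 = 28.
S3 does not apply.
S4 applies: 28 − 2 = 26.
S5 applies: 26 − 2 = 24.
S6 applies: 24 − 3 = 21.
S8 applies (level before this adjustment is 21 ≥ 4, so +4): 21 + 4 = 25.
Level 25 exceeds the maximum of 22; capped at 22.
Final offense level: 22.
Criminal history: 6 prior points → Category 2 (2-10).
Level 22 falls in the 22 band.
Grid: Level 22 × Category 2 = 1140-1470 days.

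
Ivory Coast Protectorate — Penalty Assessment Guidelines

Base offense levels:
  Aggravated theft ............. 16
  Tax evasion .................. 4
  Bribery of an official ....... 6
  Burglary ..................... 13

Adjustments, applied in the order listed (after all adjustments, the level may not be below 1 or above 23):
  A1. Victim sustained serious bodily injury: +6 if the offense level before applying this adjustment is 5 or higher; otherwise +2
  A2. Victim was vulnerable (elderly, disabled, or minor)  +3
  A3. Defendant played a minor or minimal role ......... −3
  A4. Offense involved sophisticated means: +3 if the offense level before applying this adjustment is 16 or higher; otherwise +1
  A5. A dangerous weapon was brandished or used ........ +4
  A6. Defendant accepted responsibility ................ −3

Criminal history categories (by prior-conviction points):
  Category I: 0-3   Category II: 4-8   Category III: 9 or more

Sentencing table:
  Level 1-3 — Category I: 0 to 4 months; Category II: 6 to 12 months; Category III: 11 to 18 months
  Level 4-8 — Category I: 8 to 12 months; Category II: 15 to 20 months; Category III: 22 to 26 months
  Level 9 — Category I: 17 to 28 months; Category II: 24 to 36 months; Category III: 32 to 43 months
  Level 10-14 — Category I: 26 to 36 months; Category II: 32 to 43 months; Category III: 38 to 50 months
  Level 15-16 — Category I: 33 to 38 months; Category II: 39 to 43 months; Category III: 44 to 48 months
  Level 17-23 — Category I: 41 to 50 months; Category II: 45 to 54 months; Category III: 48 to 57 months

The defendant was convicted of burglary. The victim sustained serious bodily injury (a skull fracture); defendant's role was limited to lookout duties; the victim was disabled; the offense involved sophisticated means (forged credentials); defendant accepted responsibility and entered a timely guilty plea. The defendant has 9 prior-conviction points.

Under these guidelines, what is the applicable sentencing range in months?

48-57 months

Base offense level for burglary: 13.
A1 applies (level before this adjustment is 13 ≥ 5, so +6): 13 + 6 = 19.
A2 applies: 19 + 3 = 22.
A3 applies: 22 − 3 = 19.
A4 applies (level before this adjustment is 19 ≥ 16, so +3): 19 + 3 = 22.
A6 applies: 22 − 3 = 19.
Final offense level: 19.
Criminal history: 9 prior points → Category III (9+).
Level 19 falls in the 17-23 band.
Grid: Level 17-23 × Category III = 48-57 months.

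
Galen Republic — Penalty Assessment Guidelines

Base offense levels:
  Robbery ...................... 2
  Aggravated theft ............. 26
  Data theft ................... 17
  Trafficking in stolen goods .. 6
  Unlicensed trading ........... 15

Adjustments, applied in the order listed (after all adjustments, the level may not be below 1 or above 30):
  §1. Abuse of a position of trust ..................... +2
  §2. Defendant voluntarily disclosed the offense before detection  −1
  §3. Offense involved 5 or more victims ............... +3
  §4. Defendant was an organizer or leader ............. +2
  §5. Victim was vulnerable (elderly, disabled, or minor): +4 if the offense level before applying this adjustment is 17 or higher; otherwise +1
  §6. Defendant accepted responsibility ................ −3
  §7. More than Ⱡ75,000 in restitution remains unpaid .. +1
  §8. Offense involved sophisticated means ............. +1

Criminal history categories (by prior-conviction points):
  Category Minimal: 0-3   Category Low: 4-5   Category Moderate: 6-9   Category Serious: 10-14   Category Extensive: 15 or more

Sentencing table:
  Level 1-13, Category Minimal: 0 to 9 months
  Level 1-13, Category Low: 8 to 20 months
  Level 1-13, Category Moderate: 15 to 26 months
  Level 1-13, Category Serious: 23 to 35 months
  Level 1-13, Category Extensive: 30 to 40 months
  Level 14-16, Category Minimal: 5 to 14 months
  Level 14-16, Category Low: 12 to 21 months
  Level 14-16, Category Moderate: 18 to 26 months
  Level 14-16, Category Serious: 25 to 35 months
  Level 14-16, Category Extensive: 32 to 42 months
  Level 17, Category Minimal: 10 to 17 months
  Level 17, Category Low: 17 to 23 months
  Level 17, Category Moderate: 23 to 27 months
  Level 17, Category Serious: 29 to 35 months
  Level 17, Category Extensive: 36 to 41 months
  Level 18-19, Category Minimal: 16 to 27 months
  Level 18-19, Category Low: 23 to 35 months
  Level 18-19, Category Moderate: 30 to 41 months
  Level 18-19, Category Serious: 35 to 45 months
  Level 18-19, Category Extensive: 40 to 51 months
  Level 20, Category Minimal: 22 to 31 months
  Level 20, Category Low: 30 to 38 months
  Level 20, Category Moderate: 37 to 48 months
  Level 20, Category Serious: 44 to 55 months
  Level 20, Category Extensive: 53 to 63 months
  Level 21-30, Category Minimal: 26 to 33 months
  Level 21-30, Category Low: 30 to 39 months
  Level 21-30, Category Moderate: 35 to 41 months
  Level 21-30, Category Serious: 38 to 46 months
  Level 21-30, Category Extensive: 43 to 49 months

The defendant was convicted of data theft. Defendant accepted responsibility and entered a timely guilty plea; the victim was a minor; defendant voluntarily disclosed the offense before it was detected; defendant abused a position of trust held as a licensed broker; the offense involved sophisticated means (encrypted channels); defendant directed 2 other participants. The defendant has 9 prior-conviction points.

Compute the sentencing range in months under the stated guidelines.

35-41 months

Base offense level for data theft: 17.
§1 applies: 17 + 2 = 19.
§2 applies: 19 − 1 = 18.
§3 does not apply.
§4 applies: 18 + 2 = 20.
§5 applies (level before this adjustment is 20 ≥ 17, so +4): 20 + 4 = 24.
§6 applies: 24 − 3 = 21.
§7 does not apply.
§8 applies: 21 + 1 = 22.
Final offense level: 22.
Criminal history: 9 prior points → Category Moderate (6-9).
Level 22 falls in the 21-30 band.
Grid: Level 21-30 × Category Moderate = 35-41 months.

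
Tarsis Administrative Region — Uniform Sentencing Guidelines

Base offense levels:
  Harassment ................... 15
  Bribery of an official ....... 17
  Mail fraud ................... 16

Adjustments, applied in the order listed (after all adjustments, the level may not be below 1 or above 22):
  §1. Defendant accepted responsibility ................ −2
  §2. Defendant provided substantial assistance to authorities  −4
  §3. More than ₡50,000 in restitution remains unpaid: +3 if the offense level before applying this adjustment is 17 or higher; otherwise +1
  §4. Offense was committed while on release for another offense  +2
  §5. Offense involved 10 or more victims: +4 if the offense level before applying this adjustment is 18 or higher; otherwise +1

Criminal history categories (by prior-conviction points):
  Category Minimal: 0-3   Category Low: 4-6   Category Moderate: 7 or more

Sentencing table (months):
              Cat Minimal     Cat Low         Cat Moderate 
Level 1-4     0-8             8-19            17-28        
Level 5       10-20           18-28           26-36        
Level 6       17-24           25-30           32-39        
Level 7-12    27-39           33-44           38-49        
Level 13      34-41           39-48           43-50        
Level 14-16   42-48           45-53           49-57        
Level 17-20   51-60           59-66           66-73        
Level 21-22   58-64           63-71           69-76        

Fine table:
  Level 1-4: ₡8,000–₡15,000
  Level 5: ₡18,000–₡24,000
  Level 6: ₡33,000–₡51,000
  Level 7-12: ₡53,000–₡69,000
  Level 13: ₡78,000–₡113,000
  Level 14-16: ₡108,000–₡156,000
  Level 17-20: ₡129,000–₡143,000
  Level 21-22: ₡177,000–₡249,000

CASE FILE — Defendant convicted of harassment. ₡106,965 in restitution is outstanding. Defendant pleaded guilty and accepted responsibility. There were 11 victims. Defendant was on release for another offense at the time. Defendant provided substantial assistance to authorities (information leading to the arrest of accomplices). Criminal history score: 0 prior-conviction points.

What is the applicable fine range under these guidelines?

Base offense level for harassment: 15.
§1 applies: 15 − 2 = 13.
§2 applies: 13 − 4 = 9.
§3 applies (level before this adjustment is 9 < 17, so +1): 9 + 1 = 10.
§4 applies: 10 + 2 = 12.
§5 applies (level before this adjustment is 12 < 18, so +1): 12 + 1 = 13.
Final offense level: 13.
Level 13 falls in the 13 band.
Fine table: Level 13 → ₡78,000–₡113,000.

₡78,000–₡113,000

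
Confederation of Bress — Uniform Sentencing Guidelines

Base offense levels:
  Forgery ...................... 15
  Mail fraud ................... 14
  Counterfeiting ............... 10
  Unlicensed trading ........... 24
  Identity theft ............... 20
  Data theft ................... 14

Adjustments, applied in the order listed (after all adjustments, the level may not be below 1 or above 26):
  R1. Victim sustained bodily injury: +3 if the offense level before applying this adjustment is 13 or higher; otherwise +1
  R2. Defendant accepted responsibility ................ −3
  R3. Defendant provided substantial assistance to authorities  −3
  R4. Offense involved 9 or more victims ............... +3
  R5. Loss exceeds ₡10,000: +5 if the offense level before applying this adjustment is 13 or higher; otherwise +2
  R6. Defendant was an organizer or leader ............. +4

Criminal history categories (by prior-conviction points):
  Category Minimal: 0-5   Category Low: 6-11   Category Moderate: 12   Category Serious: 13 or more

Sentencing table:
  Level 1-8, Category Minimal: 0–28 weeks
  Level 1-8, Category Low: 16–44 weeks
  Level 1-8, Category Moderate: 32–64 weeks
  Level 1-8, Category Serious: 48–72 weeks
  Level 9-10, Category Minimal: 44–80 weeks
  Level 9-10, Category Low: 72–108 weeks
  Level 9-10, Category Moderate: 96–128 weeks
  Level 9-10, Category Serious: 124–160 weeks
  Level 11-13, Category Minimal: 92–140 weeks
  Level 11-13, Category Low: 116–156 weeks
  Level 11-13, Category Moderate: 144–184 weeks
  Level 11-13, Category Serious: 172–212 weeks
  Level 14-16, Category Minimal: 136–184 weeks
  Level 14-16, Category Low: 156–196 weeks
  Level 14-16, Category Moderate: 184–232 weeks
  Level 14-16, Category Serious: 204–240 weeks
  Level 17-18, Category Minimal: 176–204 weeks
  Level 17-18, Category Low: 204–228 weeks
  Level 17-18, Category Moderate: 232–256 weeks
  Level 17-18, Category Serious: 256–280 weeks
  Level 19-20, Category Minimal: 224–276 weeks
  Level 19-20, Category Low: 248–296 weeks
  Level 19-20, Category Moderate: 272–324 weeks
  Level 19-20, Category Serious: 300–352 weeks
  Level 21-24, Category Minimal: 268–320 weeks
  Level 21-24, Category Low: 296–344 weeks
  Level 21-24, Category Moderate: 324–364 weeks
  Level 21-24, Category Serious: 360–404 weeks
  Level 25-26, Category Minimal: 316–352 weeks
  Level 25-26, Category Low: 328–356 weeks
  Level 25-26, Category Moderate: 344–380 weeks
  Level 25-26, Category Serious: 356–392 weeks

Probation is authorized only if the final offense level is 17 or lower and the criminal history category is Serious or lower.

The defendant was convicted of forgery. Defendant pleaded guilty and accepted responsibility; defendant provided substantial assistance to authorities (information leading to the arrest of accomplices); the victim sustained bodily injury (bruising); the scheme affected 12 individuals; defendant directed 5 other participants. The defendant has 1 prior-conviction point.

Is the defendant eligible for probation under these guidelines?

No

Base offense level for forgery: 15.
R1 applies (level before this adjustment is 15 ≥ 13, so +3): 15 + 3 = 18.
R2 applies: 18 − 3 = 15.
R3 applies: 15 − 3 = 12.
R4 applies: 12 + 3 = 15.
R5 does not apply.
R6 applies: 15 + 4 = 19.
Final offense level: 19.
Criminal history: 1 prior point → Category Minimal (0-5).
Level 19 falls in the 19-20 band.
Grid: Level 19-20 × Category Minimal = 224-276 weeks.
Probation check: level 19 > 17 and category Minimal ≤ Serious → not eligible.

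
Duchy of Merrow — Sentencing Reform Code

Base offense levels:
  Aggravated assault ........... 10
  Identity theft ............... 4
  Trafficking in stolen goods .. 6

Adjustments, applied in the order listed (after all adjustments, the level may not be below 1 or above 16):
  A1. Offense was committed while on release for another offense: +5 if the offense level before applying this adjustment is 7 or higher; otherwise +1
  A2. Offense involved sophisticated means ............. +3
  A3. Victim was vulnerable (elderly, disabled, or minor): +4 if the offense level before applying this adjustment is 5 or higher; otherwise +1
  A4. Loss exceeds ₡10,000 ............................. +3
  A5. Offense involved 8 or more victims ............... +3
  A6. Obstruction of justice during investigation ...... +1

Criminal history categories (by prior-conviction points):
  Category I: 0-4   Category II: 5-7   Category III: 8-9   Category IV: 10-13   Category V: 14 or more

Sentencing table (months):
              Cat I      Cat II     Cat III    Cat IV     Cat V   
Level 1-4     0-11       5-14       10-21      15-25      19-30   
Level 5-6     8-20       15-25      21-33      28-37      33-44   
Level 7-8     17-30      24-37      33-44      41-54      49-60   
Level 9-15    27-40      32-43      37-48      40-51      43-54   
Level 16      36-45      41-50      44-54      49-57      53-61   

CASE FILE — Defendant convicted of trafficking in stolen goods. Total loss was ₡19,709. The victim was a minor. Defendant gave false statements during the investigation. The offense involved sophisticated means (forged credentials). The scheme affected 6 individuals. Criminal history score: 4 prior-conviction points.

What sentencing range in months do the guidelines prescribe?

Base offense level for trafficking in stolen goods: 6.
A2 applies: 6 + 3 = 9.
A3 applies (level before this adjustment is 9 ≥ 5, so +4): 9 + 4 = 13.
A4 applies: 13 + 3 = 16.
A6 applies: 16 + 1 = 17.
Level 17 exceeds the maximum of 16; capped at 16.
Final offense level: 16.
Criminal history: 4 prior points → Category I (0-4).
Level 16 falls in the 16 band.
Grid: Level 16 × Category I = 36-45 months.

36-45 months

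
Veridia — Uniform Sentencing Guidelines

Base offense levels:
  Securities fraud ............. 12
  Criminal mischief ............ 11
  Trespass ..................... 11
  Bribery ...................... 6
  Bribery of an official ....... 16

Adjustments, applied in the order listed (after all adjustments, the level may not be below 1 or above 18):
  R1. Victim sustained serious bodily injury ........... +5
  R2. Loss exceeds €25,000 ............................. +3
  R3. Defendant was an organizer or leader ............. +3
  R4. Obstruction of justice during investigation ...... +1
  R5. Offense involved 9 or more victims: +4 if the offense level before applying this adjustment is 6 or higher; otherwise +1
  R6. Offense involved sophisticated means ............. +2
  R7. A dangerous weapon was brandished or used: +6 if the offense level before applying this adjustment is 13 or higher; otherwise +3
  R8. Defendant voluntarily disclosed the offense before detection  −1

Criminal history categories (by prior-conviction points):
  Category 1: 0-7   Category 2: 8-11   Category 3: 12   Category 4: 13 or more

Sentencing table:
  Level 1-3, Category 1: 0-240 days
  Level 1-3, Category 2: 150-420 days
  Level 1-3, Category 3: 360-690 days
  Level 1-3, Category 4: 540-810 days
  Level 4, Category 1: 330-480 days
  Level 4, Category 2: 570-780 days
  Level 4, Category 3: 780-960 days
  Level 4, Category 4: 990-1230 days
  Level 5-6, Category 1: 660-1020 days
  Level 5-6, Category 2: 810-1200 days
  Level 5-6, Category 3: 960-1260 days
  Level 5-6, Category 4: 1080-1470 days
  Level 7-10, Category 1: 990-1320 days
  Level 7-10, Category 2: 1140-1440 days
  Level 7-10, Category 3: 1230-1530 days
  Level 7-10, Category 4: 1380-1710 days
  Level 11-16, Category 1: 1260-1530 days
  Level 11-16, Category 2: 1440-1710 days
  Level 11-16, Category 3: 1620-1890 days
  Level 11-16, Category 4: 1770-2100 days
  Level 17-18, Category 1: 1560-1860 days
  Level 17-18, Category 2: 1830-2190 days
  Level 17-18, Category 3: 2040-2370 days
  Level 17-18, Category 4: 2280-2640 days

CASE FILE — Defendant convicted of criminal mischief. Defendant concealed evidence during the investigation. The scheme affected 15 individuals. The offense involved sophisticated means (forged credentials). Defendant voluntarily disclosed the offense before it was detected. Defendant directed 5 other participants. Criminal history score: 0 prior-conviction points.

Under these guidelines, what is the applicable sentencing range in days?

1560-1860 days

Base offense level for criminal mischief: 11.
R3 applies: 11 + 3 = 14.
R4 applies: 14 + 1 = 15.
R5 applies (level before this adjustment is 15 ≥ 6, so +4): 15 + 4 = 19.
R6 applies: 19 + 2 = 21.
R7 does not apply.
R8 applies: 21 − 1 = 20.
Level 20 exceeds the maximum of 18; capped at 18.
Final offense level: 18.
Criminal history: 0 prior points → Category 1 (0-7).
Level 18 falls in the 17-18 band.
Grid: Level 17-18 × Category 1 = 1560-1860 days.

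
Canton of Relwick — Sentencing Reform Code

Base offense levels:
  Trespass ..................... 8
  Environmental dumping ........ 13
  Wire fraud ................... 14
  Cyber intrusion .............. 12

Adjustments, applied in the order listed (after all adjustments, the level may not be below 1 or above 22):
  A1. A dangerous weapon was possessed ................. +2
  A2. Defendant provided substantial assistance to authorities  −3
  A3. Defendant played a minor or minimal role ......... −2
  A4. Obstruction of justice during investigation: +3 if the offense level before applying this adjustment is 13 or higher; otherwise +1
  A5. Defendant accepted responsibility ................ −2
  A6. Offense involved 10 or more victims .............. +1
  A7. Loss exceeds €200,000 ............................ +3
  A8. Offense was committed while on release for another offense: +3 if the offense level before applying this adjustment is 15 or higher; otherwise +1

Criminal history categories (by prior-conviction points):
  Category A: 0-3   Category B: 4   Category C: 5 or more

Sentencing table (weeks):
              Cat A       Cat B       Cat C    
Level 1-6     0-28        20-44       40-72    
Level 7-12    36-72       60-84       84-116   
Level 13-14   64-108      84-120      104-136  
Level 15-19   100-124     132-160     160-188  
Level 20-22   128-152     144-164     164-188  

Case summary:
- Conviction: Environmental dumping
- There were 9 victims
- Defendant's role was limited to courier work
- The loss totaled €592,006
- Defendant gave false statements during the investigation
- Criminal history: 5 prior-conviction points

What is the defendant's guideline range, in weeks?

Base offense level for environmental dumping: 13.
A1 does not apply.
A2 does not apply.
A3 applies: 13 − 2 = 11.
A4 applies (level before this adjustment is 11 < 13, so +1): 11 + 1 = 12.
A6 does not apply.
A7 applies: 12 + 3 = 15.
A8 does not apply.
Final offense level: 15.
Criminal history: 5 prior points → Category C (5+).
Level 15 falls in the 15-19 band.
Grid: Level 15-19 × Category C = 160-188 weeks.

160-188 weeks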